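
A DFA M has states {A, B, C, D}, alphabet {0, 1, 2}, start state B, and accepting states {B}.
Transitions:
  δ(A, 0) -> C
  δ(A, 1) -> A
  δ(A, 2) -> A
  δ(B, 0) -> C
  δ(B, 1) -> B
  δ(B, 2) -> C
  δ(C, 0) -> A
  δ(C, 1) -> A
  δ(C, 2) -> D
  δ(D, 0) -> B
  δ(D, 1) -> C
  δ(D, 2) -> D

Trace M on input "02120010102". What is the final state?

B --0--> C
C --2--> D
D --1--> C
C --2--> D
D --0--> B
B --0--> C
C --1--> A
A --0--> C
C --1--> A
A --0--> C
C --2--> D

D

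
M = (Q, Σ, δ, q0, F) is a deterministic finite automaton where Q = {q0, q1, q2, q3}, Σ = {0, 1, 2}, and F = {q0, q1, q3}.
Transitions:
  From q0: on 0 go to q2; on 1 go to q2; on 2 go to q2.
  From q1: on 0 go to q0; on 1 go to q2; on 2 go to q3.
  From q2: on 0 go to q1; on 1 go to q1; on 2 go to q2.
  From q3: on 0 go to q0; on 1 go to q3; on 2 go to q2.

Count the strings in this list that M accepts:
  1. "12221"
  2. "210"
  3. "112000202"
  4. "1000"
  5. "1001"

2

"12221": accepted
"210": accepted
"112000202": rejected
"1000": rejected
"1001": rejected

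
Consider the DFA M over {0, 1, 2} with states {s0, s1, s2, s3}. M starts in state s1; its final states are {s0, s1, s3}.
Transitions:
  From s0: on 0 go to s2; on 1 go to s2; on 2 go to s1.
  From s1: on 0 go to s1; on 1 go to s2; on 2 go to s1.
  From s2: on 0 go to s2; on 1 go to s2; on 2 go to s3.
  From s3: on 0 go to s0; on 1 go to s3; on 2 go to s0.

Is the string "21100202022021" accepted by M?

rejected

s1 --2--> s1
s1 --1--> s2
s2 --1--> s2
s2 --0--> s2
s2 --0--> s2
s2 --2--> s3
s3 --0--> s0
s0 --2--> s1
s1 --0--> s1
s1 --2--> s1
s1 --2--> s1
s1 --0--> s1
s1 --2--> s1
s1 --1--> s2
End in state s2, which is not an accepting state.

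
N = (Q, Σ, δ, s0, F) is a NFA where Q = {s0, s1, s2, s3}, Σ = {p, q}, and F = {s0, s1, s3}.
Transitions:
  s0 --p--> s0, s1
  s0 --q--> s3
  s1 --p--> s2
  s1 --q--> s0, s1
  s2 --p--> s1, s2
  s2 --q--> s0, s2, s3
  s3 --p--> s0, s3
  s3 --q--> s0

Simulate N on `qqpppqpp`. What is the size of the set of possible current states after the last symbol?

4

Start: {s0}
read q: {s3}
read q: {s0}
read p: {s0, s1}
read p: {s0, s1, s2}
read p: {s0, s1, s2}
read q: {s0, s1, s2, s3}
read p: {s0, s1, s2, s3}
read p: {s0, s1, s2, s3}
Final reachable set {s0, s1, s2, s3} has 4 states.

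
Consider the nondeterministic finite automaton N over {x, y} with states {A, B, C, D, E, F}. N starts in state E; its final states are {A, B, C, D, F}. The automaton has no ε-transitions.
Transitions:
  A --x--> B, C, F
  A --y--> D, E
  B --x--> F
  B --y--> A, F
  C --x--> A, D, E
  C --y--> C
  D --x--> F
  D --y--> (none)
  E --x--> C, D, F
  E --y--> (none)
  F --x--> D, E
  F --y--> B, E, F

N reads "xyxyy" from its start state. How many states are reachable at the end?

Start: {E}
read x: {C, D, F}
read y: {B, C, E, F}
read x: {A, C, D, E, F}
read y: {B, C, D, E, F}
read y: {A, B, C, E, F}
Final reachable set {A, B, C, E, F} has 5 states.

5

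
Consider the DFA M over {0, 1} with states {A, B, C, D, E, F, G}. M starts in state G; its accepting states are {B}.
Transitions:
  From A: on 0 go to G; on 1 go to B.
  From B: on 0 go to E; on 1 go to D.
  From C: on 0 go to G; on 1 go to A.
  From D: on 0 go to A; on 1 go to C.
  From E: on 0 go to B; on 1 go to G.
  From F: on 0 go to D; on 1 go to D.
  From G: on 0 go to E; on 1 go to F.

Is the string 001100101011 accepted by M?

G --0--> E
E --0--> B
B --1--> D
D --1--> C
C --0--> G
G --0--> E
E --1--> G
G --0--> E
E --1--> G
G --0--> E
E --1--> G
G --1--> F
End in state F, which is not an accepting state.

rejected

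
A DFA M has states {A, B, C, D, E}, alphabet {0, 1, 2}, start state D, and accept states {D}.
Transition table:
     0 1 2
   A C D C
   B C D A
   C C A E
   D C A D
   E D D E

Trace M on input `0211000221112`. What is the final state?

D --0--> C
C --2--> E
E --1--> D
D --1--> A
A --0--> C
C --0--> C
C --0--> C
C --2--> E
E --2--> E
E --1--> D
D --1--> A
A --1--> D
D --2--> D

D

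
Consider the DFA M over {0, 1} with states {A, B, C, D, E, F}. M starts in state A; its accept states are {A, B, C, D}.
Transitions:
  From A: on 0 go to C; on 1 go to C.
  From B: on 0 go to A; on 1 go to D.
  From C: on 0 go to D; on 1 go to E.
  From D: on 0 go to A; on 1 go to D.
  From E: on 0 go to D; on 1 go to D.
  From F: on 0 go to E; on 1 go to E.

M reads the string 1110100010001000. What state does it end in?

A --1--> C
C --1--> E
E --1--> D
D --0--> A
A --1--> C
C --0--> D
D --0--> A
A --0--> C
C --1--> E
E --0--> D
D --0--> A
A --0--> C
C --1--> E
E --0--> D
D --0--> A
A --0--> C

C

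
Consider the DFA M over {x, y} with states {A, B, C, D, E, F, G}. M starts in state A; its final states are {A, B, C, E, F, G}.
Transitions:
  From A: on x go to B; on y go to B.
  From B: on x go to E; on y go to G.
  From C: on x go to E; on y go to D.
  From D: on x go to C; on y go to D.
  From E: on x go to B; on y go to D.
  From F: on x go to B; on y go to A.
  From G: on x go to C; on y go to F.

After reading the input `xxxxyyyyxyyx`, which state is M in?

C

A --x--> B
B --x--> E
E --x--> B
B --x--> E
E --y--> D
D --y--> D
D --y--> D
D --y--> D
D --x--> C
C --y--> D
D --y--> D
D --x--> C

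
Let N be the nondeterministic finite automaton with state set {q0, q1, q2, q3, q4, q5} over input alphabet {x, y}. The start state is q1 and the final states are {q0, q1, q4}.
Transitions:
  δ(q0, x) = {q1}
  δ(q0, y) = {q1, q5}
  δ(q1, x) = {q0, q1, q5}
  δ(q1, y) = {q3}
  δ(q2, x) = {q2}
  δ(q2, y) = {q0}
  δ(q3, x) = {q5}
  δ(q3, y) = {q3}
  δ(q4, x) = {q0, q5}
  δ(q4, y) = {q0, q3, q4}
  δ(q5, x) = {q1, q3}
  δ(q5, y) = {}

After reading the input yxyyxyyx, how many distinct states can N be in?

0

Start: {q1}
read y: {q3}
read x: {q5}
read y: {}
The reachable set is empty and stays empty for the remaining 5 symbols.
Final reachable set {} has 0 states.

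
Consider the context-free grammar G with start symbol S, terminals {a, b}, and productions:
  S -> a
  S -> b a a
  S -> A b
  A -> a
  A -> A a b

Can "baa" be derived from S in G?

yes

S ⇒ baa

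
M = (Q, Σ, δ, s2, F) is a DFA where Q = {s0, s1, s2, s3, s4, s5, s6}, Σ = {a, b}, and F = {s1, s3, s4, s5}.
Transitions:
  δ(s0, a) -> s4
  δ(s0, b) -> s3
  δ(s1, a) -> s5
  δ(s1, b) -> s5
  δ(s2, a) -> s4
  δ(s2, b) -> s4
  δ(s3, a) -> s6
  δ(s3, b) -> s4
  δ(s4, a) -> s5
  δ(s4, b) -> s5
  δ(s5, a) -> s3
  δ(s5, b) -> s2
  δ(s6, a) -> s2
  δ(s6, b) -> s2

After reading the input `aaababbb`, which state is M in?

s2 --a--> s4
s4 --a--> s5
s5 --a--> s3
s3 --b--> s4
s4 --a--> s5
s5 --b--> s2
s2 --b--> s4
s4 --b--> s5

s5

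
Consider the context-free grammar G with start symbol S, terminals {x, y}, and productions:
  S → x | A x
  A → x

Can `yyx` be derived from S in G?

no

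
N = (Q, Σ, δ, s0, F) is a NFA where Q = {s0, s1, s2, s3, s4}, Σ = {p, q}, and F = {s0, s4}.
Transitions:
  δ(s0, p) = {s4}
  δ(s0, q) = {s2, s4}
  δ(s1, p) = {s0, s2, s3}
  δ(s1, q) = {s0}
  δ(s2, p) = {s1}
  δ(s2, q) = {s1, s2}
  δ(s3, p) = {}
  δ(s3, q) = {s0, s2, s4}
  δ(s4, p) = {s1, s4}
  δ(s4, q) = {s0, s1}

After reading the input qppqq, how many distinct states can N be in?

4

Start: {s0}
read q: {s2, s4}
read p: {s1, s4}
read p: {s0, s1, s2, s3, s4}
read q: {s0, s1, s2, s4}
read q: {s0, s1, s2, s4}
Final reachable set {s0, s1, s2, s4} has 4 states.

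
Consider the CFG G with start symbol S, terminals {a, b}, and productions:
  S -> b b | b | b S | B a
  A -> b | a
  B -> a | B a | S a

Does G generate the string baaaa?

S ⇒ Ba ⇒ Saa ⇒ bSaa ⇒ bBaaa ⇒ baaaa

yes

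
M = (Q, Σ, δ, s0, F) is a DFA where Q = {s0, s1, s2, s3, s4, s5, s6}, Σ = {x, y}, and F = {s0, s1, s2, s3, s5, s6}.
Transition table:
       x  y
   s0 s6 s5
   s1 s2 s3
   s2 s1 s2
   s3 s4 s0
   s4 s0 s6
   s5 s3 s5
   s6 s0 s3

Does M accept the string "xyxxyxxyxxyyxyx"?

s0 --x--> s6
s6 --y--> s3
s3 --x--> s4
s4 --x--> s0
s0 --y--> s5
s5 --x--> s3
s3 --x--> s4
s4 --y--> s6
s6 --x--> s0
s0 --x--> s6
s6 --y--> s3
s3 --y--> s0
s0 --x--> s6
s6 --y--> s3
s3 --x--> s4
End in state s4, which is not an accepting state.

rejected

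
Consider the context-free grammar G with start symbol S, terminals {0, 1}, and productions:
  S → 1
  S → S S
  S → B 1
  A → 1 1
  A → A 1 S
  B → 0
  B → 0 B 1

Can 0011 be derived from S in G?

yes

S ⇒ B1 ⇒ 0B11 ⇒ 0011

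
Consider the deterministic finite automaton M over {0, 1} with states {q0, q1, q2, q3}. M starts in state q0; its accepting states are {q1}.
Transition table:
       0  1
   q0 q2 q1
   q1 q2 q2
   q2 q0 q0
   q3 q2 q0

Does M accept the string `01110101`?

rejected

q0 --0--> q2
q2 --1--> q0
q0 --1--> q1
q1 --1--> q2
q2 --0--> q0
q0 --1--> q1
q1 --0--> q2
q2 --1--> q0
End in state q0, which is not an accepting state.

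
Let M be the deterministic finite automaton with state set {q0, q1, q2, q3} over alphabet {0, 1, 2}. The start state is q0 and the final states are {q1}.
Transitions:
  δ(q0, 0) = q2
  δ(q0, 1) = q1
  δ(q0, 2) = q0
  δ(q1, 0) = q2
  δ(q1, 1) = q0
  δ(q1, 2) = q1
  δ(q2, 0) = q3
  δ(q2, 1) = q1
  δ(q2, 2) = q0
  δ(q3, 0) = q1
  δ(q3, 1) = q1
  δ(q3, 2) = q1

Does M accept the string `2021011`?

rejected

q0 --2--> q0
q0 --0--> q2
q2 --2--> q0
q0 --1--> q1
q1 --0--> q2
q2 --1--> q1
q1 --1--> q0
End in state q0, which is not an accepting state.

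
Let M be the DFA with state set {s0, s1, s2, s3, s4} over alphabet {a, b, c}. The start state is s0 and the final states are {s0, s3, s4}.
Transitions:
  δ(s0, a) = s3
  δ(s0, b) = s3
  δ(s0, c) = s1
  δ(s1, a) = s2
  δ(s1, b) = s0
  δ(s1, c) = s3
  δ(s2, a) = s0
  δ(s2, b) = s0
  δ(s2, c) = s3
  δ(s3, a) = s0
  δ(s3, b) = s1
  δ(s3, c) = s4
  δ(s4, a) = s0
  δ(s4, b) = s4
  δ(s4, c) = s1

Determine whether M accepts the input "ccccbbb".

rejected

s0 --c--> s1
s1 --c--> s3
s3 --c--> s4
s4 --c--> s1
s1 --b--> s0
s0 --b--> s3
s3 --b--> s1
End in state s1, which is not an accepting state.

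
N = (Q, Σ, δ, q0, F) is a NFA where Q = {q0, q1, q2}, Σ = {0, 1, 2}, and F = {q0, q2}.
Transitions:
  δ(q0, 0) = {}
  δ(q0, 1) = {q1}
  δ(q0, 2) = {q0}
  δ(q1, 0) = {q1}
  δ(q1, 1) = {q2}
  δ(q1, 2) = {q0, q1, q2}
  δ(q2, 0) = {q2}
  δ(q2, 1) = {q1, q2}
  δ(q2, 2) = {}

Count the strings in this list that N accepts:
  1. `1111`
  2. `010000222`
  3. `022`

1

`1111`: accepted
`010000222`: rejected
`022`: rejected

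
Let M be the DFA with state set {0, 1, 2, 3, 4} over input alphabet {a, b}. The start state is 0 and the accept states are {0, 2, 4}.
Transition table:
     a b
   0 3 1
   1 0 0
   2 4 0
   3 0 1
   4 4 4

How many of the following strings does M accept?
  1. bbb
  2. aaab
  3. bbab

0

bbb: rejected
aaab: rejected
bbab: rejected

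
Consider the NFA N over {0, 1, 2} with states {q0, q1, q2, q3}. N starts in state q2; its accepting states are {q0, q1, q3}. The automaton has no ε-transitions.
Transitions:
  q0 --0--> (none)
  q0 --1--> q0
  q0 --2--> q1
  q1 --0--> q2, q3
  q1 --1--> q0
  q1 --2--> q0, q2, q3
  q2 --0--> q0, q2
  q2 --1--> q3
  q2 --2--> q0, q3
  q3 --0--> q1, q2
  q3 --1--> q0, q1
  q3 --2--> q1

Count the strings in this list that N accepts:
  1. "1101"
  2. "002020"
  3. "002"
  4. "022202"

4

"1101": accepted
"002020": accepted
"002": accepted
"022202": accepted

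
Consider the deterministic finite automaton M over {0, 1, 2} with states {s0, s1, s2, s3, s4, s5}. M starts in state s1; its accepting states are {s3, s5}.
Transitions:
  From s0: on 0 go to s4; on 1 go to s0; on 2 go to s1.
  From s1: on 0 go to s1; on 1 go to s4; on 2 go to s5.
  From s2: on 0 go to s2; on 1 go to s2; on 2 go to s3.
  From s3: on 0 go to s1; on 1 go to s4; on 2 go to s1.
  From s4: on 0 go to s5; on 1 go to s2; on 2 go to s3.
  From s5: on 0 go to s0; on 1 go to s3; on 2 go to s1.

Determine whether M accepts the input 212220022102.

rejected

s1 --2--> s5
s5 --1--> s3
s3 --2--> s1
s1 --2--> s5
s5 --2--> s1
s1 --0--> s1
s1 --0--> s1
s1 --2--> s5
s5 --2--> s1
s1 --1--> s4
s4 --0--> s5
s5 --2--> s1
End in state s1, which is not an accepting state.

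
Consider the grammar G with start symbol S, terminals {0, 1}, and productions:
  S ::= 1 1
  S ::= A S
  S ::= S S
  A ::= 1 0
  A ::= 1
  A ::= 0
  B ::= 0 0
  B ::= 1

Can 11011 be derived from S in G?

S ⇒ SS ⇒ 11S ⇒ 11AS ⇒ 110S ⇒ 11011

yes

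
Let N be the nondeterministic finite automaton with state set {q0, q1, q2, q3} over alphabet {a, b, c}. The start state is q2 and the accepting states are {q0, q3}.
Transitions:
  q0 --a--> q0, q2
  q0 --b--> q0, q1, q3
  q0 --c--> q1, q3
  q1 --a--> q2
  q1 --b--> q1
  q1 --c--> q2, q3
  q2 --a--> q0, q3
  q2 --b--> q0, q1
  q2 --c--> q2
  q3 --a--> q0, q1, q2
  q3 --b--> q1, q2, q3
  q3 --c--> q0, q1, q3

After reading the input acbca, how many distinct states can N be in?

Start: {q2}
read a: {q0, q3}
read c: {q0, q1, q3}
read b: {q0, q1, q2, q3}
read c: {q0, q1, q2, q3}
read a: {q0, q1, q2, q3}
Final reachable set {q0, q1, q2, q3} has 4 states.

4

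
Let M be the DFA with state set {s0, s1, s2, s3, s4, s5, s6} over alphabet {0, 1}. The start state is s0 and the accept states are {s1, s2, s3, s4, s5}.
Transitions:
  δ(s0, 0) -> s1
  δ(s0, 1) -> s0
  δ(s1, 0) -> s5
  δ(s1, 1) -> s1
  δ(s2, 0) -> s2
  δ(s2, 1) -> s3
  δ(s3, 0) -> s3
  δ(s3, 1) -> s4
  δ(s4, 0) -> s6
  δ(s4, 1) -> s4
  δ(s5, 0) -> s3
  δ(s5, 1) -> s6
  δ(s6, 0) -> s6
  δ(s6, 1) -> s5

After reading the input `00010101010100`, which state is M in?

s6

s0 --0--> s1
s1 --0--> s5
s5 --0--> s3
s3 --1--> s4
s4 --0--> s6
s6 --1--> s5
s5 --0--> s3
s3 --1--> s4
s4 --0--> s6
s6 --1--> s5
s5 --0--> s3
s3 --1--> s4
s4 --0--> s6
s6 --0--> s6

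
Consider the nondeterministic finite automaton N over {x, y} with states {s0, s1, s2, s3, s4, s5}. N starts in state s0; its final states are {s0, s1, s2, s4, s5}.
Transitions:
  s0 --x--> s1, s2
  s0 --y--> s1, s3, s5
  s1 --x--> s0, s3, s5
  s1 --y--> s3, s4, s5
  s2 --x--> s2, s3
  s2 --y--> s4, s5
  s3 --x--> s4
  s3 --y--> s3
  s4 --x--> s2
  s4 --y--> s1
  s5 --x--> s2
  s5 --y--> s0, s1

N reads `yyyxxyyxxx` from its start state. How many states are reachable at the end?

6

Start: {s0}
read y: {s1, s3, s5}
read y: {s0, s1, s3, s4, s5}
read y: {s0, s1, s3, s4, s5}
read x: {s0, s1, s2, s3, s4, s5}
read x: {s0, s1, s2, s3, s4, s5}
read y: {s0, s1, s3, s4, s5}
read y: {s0, s1, s3, s4, s5}
read x: {s0, s1, s2, s3, s4, s5}
read x: {s0, s1, s2, s3, s4, s5}
read x: {s0, s1, s2, s3, s4, s5}
Final reachable set {s0, s1, s2, s3, s4, s5} has 6 states.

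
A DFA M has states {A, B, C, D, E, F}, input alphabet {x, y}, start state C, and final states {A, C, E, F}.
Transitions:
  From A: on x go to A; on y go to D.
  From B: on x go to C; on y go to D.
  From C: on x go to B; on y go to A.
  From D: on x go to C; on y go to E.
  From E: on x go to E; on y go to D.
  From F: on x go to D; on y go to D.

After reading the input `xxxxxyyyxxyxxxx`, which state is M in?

B

C --x--> B
B --x--> C
C --x--> B
B --x--> C
C --x--> B
B --y--> D
D --y--> E
E --y--> D
D --x--> C
C --x--> B
B --y--> D
D --x--> C
C --x--> B
B --x--> C
C --x--> B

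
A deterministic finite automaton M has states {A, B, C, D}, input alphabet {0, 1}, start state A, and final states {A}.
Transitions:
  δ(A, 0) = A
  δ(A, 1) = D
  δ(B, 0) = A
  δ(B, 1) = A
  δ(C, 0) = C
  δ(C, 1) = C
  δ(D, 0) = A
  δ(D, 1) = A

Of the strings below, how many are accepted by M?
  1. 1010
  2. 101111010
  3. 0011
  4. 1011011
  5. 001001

1010: accepted
101111010: accepted
0011: accepted
1011011: accepted
001001: rejected

4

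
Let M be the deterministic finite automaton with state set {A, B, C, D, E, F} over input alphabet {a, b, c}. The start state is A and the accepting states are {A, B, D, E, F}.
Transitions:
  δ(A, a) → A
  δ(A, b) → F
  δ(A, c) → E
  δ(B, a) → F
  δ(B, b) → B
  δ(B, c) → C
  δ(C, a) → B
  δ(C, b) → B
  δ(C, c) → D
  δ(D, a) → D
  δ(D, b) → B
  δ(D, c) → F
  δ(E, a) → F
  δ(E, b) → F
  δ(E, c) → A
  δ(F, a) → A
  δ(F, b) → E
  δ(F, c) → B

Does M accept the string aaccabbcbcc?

rejected

A --a--> A
A --a--> A
A --c--> E
E --c--> A
A --a--> A
A --b--> F
F --b--> E
E --c--> A
A --b--> F
F --c--> B
B --c--> C
End in state C, which is not an accepting state.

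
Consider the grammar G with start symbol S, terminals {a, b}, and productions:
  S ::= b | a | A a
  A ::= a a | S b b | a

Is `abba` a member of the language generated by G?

S ⇒ Aa ⇒ Sbba ⇒ abba

yes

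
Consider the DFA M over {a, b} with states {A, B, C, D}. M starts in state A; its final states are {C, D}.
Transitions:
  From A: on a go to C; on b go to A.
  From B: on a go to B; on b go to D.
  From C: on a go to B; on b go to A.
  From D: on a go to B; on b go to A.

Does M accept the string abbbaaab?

A --a--> C
C --b--> A
A --b--> A
A --b--> A
A --a--> C
C --a--> B
B --a--> B
B --b--> D
End in state D, which is an accepting state.

accepted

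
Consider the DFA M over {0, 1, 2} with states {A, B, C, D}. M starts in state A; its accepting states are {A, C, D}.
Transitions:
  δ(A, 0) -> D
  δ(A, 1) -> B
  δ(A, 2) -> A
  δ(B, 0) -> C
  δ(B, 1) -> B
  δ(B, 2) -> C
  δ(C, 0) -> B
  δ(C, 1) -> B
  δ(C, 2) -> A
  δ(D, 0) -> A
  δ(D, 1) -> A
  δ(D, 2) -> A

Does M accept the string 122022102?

A --1--> B
B --2--> C
C --2--> A
A --0--> D
D --2--> A
A --2--> A
A --1--> B
B --0--> C
C --2--> A
End in state A, which is an accepting state.

accepted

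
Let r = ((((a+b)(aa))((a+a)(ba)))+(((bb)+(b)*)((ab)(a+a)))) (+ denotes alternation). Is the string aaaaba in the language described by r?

yes

The left alternative (((a+b)(aa))((a+a)(ba))) matches aaaaba.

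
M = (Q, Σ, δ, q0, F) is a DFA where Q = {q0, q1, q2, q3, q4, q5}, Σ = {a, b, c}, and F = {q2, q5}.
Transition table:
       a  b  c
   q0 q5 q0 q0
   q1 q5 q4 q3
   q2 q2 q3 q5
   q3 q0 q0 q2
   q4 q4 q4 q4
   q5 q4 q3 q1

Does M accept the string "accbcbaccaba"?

q0 --a--> q5
q5 --c--> q1
q1 --c--> q3
q3 --b--> q0
q0 --c--> q0
q0 --b--> q0
q0 --a--> q5
q5 --c--> q1
q1 --c--> q3
q3 --a--> q0
q0 --b--> q0
q0 --a--> q5
End in state q5, which is an accepting state.

accepted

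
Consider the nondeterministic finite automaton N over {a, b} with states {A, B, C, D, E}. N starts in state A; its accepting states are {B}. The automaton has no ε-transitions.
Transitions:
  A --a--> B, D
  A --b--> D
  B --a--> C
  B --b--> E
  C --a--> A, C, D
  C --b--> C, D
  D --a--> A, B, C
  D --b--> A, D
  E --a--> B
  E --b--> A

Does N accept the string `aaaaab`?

Start: {A}
read a: {B, D}
read a: {A, B, C}
read a: {A, B, C, D}
read a: {A, B, C, D}
read a: {A, B, C, D}
read b: {A, C, D, E}
Reachable ∩ accepting = {} — empty.

rejected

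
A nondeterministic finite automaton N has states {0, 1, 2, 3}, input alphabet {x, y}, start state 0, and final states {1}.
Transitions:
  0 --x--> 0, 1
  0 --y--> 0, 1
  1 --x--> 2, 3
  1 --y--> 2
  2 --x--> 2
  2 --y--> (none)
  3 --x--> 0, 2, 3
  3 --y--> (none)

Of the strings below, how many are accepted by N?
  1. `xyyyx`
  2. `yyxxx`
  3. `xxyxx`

3

`xyyyx`: accepted
`yyxxx`: accepted
`xxyxx`: accepted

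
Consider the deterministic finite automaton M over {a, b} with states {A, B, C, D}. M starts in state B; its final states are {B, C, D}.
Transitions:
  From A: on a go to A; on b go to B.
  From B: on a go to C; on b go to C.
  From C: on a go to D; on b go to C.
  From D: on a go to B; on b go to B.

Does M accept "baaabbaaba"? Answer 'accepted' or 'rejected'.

accepted

B --b--> C
C --a--> D
D --a--> B
B --a--> C
C --b--> C
C --b--> C
C --a--> D
D --a--> B
B --b--> C
C --a--> D
End in state D, which is an accepting state.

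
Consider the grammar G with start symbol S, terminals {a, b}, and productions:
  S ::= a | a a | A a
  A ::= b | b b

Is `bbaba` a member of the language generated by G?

no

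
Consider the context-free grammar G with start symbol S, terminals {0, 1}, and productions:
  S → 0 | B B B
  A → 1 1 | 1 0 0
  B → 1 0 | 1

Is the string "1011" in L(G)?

S ⇒ BBB ⇒ 10BB ⇒ 101B ⇒ 1011

yes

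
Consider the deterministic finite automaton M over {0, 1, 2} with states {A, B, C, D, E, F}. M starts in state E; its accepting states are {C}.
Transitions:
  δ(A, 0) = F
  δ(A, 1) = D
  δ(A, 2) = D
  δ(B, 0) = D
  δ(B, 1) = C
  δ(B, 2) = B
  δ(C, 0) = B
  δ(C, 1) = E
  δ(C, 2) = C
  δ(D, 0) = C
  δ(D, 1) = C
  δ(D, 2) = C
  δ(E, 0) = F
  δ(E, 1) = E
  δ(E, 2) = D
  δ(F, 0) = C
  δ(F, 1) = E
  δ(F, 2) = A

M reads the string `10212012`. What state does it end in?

E --1--> E
E --0--> F
F --2--> A
A --1--> D
D --2--> C
C --0--> B
B --1--> C
C --2--> C

C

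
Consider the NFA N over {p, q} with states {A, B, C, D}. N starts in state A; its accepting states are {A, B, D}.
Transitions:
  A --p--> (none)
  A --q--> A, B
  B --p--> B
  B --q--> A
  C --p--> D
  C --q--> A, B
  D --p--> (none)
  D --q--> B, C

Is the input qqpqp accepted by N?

Start: {A}
read q: {A, B}
read q: {A, B}
read p: {B}
read q: {A}
read p: {}
Reachable ∩ accepting = {} — empty.

rejected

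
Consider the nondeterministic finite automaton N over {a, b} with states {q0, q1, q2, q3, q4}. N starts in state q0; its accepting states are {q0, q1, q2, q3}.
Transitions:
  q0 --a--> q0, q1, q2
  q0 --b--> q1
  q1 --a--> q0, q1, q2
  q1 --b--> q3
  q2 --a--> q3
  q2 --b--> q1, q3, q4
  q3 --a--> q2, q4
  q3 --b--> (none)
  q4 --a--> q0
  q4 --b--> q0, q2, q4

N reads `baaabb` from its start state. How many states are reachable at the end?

5

Start: {q0}
read b: {q1}
read a: {q0, q1, q2}
read a: {q0, q1, q2, q3}
read a: {q0, q1, q2, q3, q4}
read b: {q0, q1, q2, q3, q4}
read b: {q0, q1, q2, q3, q4}
Final reachable set {q0, q1, q2, q3, q4} has 5 states.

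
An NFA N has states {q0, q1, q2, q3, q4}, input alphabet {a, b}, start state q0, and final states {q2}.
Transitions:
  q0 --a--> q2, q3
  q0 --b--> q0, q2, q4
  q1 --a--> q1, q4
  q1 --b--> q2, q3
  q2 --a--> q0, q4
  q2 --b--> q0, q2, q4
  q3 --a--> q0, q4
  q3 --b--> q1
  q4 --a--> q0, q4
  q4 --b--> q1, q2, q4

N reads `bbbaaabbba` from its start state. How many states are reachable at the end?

Start: {q0}
read b: {q0, q2, q4}
read b: {q0, q1, q2, q4}
read b: {q0, q1, q2, q3, q4}
read a: {q0, q1, q2, q3, q4}
read a: {q0, q1, q2, q3, q4}
read a: {q0, q1, q2, q3, q4}
read b: {q0, q1, q2, q3, q4}
read b: {q0, q1, q2, q3, q4}
read b: {q0, q1, q2, q3, q4}
read a: {q0, q1, q2, q3, q4}
Final reachable set {q0, q1, q2, q3, q4} has 5 states.

5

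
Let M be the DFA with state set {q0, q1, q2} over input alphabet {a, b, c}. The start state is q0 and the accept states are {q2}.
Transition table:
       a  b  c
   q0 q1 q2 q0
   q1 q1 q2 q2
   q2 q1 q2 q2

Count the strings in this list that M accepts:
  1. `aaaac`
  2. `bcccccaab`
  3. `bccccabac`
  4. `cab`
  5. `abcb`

5

`aaaac`: accepted
`bcccccaab`: accepted
`bccccabac`: accepted
`cab`: accepted
`abcb`: accepted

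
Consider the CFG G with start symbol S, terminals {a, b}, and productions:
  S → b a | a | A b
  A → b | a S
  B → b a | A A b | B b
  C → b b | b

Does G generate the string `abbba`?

no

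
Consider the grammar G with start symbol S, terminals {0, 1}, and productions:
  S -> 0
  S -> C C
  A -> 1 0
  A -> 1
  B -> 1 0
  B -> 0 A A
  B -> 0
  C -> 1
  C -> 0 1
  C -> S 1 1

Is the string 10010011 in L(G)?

no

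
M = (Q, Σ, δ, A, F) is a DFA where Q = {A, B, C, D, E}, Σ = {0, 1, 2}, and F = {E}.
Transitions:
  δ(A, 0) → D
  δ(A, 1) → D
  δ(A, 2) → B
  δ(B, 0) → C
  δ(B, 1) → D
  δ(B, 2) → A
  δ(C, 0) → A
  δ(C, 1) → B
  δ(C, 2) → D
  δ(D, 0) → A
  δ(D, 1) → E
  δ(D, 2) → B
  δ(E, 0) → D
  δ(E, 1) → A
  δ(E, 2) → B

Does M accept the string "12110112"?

A --1--> D
D --2--> B
B --1--> D
D --1--> E
E --0--> D
D --1--> E
E --1--> A
A --2--> B
End in state B, which is not an accepting state.

rejected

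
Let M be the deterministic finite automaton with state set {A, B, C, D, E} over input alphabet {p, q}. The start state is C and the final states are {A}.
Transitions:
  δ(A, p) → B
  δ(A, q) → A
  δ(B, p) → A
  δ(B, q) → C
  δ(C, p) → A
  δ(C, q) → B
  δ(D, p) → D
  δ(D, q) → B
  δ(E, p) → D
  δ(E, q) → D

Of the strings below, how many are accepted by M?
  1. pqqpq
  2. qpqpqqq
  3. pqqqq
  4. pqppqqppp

1

pqqpq: rejected
qpqpqqq: rejected
pqqqq: accepted
pqppqqppp: rejected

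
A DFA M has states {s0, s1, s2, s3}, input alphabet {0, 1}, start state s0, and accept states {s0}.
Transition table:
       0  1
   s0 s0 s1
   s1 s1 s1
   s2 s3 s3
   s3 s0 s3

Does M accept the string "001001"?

rejected

s0 --0--> s0
s0 --0--> s0
s0 --1--> s1
s1 --0--> s1
s1 --0--> s1
s1 --1--> s1
End in state s1, which is not an accepting state.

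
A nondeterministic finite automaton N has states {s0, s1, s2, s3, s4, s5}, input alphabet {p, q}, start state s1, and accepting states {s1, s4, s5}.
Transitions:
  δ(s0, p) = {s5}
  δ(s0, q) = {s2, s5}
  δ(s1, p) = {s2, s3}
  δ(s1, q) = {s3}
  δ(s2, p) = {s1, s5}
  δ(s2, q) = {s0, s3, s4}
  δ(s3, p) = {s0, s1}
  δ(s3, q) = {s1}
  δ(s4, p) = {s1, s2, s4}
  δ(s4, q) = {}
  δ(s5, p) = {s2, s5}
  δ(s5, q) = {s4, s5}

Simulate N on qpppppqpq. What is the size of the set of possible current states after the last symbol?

Start: {s1}
read q: {s3}
read p: {s0, s1}
read p: {s2, s3, s5}
read p: {s0, s1, s2, s5}
read p: {s1, s2, s3, s5}
read p: {s0, s1, s2, s3, s5}
read q: {s0, s1, s2, s3, s4, s5}
read p: {s0, s1, s2, s3, s4, s5}
read q: {s0, s1, s2, s3, s4, s5}
Final reachable set {s0, s1, s2, s3, s4, s5} has 6 states.

6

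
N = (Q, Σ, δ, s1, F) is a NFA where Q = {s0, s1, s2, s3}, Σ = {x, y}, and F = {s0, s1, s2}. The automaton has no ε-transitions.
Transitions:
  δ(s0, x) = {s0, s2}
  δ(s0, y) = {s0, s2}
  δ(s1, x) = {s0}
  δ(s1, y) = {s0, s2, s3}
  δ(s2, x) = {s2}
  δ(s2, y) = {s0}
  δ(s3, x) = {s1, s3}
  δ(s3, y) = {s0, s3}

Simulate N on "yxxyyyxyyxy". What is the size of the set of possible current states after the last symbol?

3

Start: {s1}
read y: {s0, s2, s3}
read x: {s0, s1, s2, s3}
read x: {s0, s1, s2, s3}
read y: {s0, s2, s3}
read y: {s0, s2, s3}
read y: {s0, s2, s3}
read x: {s0, s1, s2, s3}
read y: {s0, s2, s3}
read y: {s0, s2, s3}
read x: {s0, s1, s2, s3}
read y: {s0, s2, s3}
Final reachable set {s0, s2, s3} has 3 states.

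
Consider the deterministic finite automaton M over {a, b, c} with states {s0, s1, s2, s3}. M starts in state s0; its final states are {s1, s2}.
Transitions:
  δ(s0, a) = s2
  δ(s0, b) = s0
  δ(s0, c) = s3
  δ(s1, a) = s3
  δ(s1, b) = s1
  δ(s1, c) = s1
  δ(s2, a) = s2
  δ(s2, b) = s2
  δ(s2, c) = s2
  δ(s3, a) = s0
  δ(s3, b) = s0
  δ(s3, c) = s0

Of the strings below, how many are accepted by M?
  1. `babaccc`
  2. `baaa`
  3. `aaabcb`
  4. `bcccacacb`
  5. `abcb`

`babaccc`: accepted
`baaa`: accepted
`aaabcb`: accepted
`bcccacacb`: rejected
`abcb`: accepted

4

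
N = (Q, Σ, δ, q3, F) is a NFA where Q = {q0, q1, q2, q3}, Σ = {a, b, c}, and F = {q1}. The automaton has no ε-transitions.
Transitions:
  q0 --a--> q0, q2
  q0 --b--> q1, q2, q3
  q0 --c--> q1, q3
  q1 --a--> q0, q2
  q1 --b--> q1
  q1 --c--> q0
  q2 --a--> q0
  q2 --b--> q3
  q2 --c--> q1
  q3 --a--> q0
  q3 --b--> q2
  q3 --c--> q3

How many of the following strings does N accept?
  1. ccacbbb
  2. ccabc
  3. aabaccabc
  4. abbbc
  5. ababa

4

ccacbbb: accepted
ccabc: accepted
aabaccabc: accepted
abbbc: accepted
ababa: rejected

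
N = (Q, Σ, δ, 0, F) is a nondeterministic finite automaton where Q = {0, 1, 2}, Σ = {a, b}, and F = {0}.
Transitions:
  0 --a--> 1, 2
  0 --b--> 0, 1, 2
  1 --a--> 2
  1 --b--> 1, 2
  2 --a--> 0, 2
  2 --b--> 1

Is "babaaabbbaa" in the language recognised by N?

accepted

Start: {0}
read b: {0, 1, 2}
read a: {0, 1, 2}
read b: {0, 1, 2}
read a: {0, 1, 2}
read a: {0, 1, 2}
read a: {0, 1, 2}
read b: {0, 1, 2}
read b: {0, 1, 2}
read b: {0, 1, 2}
read a: {0, 1, 2}
read a: {0, 1, 2}
Reachable ∩ accepting = {0} — nonempty.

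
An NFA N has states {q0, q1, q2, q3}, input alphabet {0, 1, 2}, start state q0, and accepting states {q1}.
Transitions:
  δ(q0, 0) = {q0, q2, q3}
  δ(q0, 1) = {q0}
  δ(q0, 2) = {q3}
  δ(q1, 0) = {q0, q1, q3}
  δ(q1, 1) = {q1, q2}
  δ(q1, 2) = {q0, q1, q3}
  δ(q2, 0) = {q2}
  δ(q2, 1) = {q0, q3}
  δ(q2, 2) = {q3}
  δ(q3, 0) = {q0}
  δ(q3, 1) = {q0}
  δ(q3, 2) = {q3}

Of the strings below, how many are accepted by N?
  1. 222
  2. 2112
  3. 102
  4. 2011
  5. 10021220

0

222: rejected
2112: rejected
102: rejected
2011: rejected
10021220: rejected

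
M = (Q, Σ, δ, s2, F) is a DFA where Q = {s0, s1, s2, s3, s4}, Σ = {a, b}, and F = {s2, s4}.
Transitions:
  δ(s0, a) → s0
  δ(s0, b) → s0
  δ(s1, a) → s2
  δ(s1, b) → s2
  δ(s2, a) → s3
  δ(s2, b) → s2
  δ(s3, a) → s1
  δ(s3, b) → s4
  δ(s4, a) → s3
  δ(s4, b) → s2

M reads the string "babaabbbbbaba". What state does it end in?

s2 --b--> s2
s2 --a--> s3
s3 --b--> s4
s4 --a--> s3
s3 --a--> s1
s1 --b--> s2
s2 --b--> s2
s2 --b--> s2
s2 --b--> s2
s2 --b--> s2
s2 --a--> s3
s3 --b--> s4
s4 --a--> s3

s3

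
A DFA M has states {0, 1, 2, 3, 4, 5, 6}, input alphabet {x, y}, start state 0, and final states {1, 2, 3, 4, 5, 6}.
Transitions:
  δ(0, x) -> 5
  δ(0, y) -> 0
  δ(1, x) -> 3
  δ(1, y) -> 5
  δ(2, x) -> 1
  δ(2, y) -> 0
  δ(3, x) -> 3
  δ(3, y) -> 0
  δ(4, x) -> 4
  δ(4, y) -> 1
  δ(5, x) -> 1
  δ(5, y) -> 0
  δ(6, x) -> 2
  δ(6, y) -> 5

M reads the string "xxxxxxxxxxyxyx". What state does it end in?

5

0 --x--> 5
5 --x--> 1
1 --x--> 3
3 --x--> 3
3 --x--> 3
3 --x--> 3
3 --x--> 3
3 --x--> 3
3 --x--> 3
3 --x--> 3
3 --y--> 0
0 --x--> 5
5 --y--> 0
0 --x--> 5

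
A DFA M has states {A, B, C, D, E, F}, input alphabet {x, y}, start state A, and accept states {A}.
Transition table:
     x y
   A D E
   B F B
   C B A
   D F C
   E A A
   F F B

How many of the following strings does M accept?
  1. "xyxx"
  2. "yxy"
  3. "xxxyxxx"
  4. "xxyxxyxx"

0

"xyxx": rejected
"yxy": rejected
"xxxyxxx": rejected
"xxyxxyxx": rejected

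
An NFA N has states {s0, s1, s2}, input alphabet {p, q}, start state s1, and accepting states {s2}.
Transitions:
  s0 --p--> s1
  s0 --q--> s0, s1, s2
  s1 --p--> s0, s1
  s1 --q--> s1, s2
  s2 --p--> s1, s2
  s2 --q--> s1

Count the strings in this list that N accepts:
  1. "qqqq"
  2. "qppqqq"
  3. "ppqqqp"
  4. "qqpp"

4

"qqqq": accepted
"qppqqq": accepted
"ppqqqp": accepted
"qqpp": accepted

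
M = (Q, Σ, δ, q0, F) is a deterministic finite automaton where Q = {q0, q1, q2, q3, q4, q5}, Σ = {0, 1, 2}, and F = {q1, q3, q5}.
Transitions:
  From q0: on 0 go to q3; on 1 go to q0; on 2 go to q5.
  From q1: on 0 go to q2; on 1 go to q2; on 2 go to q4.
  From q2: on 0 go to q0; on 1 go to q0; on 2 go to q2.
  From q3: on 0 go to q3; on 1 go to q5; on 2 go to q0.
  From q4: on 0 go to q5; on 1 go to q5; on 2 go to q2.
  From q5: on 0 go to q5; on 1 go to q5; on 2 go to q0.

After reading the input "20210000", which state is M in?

q3

q0 --2--> q5
q5 --0--> q5
q5 --2--> q0
q0 --1--> q0
q0 --0--> q3
q3 --0--> q3
q3 --0--> q3
q3 --0--> q3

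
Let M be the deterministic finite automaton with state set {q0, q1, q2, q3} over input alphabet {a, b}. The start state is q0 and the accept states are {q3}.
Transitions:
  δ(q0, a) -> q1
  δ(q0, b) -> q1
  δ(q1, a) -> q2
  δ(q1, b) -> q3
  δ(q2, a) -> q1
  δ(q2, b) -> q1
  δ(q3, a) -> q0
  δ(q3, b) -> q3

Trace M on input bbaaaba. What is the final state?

q0 --b--> q1
q1 --b--> q3
q3 --a--> q0
q0 --a--> q1
q1 --a--> q2
q2 --b--> q1
q1 --a--> q2

q2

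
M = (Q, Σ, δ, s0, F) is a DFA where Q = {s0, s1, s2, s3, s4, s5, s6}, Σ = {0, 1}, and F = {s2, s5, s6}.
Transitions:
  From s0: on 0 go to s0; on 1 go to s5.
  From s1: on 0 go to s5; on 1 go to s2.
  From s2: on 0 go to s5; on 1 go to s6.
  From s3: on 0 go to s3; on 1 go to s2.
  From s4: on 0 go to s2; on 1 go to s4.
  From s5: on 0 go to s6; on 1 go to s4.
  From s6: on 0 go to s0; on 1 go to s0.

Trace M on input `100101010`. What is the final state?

s6

s0 --1--> s5
s5 --0--> s6
s6 --0--> s0
s0 --1--> s5
s5 --0--> s6
s6 --1--> s0
s0 --0--> s0
s0 --1--> s5
s5 --0--> s6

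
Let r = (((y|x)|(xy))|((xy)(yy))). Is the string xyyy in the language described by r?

The right alternative ((xy)(yy)) matches xyyy.

yes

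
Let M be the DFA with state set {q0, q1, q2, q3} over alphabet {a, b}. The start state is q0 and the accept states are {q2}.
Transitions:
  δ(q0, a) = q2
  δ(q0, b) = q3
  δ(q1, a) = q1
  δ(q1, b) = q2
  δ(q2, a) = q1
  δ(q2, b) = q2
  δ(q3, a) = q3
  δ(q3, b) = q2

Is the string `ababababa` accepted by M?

rejected

q0 --a--> q2
q2 --b--> q2
q2 --a--> q1
q1 --b--> q2
q2 --a--> q1
q1 --b--> q2
q2 --a--> q1
q1 --b--> q2
q2 --a--> q1
End in state q1, which is not an accepting state.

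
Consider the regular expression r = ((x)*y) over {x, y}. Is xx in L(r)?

no

No split of xx into u·v has (x)* matching u and y matching v.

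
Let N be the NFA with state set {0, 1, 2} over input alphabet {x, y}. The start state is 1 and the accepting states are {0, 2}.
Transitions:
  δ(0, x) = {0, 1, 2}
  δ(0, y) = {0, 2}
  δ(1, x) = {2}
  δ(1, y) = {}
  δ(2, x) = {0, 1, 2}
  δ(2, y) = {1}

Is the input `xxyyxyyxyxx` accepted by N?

Start: {1}
read x: {2}
read x: {0, 1, 2}
read y: {0, 1, 2}
read y: {0, 1, 2}
read x: {0, 1, 2}
read y: {0, 1, 2}
read y: {0, 1, 2}
read x: {0, 1, 2}
read y: {0, 1, 2}
read x: {0, 1, 2}
read x: {0, 1, 2}
Reachable ∩ accepting = {0, 2} — nonempty.

accepted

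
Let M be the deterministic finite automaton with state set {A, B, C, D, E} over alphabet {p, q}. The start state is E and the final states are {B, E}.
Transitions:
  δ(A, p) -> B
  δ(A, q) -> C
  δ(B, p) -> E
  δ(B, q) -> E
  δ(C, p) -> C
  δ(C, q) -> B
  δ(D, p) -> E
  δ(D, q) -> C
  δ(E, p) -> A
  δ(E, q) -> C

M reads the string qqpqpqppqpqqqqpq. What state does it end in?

E --q--> C
C --q--> B
B --p--> E
E --q--> C
C --p--> C
C --q--> B
B --p--> E
E --p--> A
A --q--> C
C --p--> C
C --q--> B
B --q--> E
E --q--> C
C --q--> B
B --p--> E
E --q--> C

C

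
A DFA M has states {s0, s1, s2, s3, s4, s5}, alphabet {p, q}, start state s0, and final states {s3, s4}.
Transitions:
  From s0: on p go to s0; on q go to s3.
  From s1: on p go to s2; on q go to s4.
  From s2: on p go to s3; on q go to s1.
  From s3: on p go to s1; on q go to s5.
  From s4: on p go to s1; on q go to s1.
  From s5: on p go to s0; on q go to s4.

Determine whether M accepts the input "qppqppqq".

s0 --q--> s3
s3 --p--> s1
s1 --p--> s2
s2 --q--> s1
s1 --p--> s2
s2 --p--> s3
s3 --q--> s5
s5 --q--> s4
End in state s4, which is an accepting state.

accepted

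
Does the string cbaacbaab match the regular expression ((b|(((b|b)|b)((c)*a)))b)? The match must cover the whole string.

no

No split of cbaacbaab into u·v has (b|(((b|b)|b)((c)*a))) matching u and b matching v.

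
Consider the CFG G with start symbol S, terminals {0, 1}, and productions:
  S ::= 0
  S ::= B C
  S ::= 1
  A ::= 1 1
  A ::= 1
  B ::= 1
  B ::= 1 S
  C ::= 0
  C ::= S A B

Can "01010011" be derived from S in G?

no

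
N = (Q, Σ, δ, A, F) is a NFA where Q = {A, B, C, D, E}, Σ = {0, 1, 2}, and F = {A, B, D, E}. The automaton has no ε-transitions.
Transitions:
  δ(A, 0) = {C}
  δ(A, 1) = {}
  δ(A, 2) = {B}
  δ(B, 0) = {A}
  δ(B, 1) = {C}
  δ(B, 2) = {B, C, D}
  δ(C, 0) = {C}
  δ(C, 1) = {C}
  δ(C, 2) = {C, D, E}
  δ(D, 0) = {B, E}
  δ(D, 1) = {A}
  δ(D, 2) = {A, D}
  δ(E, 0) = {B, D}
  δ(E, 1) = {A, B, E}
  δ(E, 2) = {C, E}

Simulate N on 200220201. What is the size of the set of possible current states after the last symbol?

4

Start: {A}
read 2: {B}
read 0: {A}
read 0: {C}
read 2: {C, D, E}
read 2: {A, C, D, E}
read 0: {B, C, D, E}
read 2: {A, B, C, D, E}
read 0: {A, B, C, D, E}
read 1: {A, B, C, E}
Final reachable set {A, B, C, E} has 4 states.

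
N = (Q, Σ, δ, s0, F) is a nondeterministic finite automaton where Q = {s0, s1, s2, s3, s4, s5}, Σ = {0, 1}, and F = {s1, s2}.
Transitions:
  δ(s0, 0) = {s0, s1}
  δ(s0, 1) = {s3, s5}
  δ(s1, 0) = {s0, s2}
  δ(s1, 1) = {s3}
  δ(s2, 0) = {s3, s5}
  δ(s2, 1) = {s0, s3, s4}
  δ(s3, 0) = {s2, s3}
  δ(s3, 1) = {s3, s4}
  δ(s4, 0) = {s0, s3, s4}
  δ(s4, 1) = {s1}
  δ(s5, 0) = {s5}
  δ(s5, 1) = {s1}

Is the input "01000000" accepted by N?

accepted

Start: {s0}
read 0: {s0, s1}
read 1: {s3, s5}
read 0: {s2, s3, s5}
read 0: {s2, s3, s5}
read 0: {s2, s3, s5}
read 0: {s2, s3, s5}
read 0: {s2, s3, s5}
read 0: {s2, s3, s5}
Reachable ∩ accepting = {s2} — nonempty.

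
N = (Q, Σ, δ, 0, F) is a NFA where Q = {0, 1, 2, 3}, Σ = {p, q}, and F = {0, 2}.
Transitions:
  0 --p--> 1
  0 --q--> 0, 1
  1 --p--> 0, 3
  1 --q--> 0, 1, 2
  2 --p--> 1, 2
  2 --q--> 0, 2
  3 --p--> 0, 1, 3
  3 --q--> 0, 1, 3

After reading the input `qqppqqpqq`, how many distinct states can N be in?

4

Start: {0}
read q: {0, 1}
read q: {0, 1, 2}
read p: {0, 1, 2, 3}
read p: {0, 1, 2, 3}
read q: {0, 1, 2, 3}
read q: {0, 1, 2, 3}
read p: {0, 1, 2, 3}
read q: {0, 1, 2, 3}
read q: {0, 1, 2, 3}
Final reachable set {0, 1, 2, 3} has 4 states.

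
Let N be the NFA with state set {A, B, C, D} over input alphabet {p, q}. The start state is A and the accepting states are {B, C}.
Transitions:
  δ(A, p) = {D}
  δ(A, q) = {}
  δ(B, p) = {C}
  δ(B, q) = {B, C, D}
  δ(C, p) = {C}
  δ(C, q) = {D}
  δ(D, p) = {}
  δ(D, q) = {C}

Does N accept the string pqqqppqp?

rejected

Start: {A}
read p: {D}
read q: {C}
read q: {D}
read q: {C}
read p: {C}
read p: {C}
read q: {D}
read p: {}
Reachable ∩ accepting = {} — empty.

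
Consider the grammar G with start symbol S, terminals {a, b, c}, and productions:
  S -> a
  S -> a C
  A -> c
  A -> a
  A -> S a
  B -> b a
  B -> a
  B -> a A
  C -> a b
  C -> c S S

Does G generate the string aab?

yes

S ⇒ aC ⇒ aab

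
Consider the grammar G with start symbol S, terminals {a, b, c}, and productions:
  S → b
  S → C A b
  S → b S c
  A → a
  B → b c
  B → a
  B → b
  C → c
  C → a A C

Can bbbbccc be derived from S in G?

S ⇒ bSc ⇒ bbScc ⇒ bbbSccc ⇒ bbbbccc

yes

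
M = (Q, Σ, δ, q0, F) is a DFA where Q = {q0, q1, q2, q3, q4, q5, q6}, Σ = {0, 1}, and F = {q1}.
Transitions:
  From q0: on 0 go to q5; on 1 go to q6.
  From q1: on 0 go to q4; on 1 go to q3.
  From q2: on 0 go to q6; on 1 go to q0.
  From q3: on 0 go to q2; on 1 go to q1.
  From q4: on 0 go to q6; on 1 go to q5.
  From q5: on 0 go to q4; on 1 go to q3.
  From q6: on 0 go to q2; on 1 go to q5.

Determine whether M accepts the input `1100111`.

q0 --1--> q6
q6 --1--> q5
q5 --0--> q4
q4 --0--> q6
q6 --1--> q5
q5 --1--> q3
q3 --1--> q1
End in state q1, which is an accepting state.

accepted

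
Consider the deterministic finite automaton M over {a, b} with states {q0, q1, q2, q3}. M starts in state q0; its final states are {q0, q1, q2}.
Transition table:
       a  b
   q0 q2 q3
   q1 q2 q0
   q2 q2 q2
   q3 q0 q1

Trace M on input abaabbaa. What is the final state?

q2

q0 --a--> q2
q2 --b--> q2
q2 --a--> q2
q2 --a--> q2
q2 --b--> q2
q2 --b--> q2
q2 --a--> q2
q2 --a--> q2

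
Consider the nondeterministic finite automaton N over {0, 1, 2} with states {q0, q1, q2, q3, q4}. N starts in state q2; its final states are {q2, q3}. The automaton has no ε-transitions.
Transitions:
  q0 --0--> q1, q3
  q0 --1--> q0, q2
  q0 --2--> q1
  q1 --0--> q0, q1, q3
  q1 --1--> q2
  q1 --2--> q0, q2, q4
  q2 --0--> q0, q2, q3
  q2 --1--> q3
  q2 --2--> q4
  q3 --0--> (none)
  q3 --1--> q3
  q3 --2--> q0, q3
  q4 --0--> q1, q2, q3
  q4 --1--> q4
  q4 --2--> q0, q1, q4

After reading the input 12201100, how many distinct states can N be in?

Start: {q2}
read 1: {q3}
read 2: {q0, q3}
read 2: {q0, q1, q3}
read 0: {q0, q1, q3}
read 1: {q0, q2, q3}
read 1: {q0, q2, q3}
read 0: {q0, q1, q2, q3}
read 0: {q0, q1, q2, q3}
Final reachable set {q0, q1, q2, q3} has 4 states.

4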